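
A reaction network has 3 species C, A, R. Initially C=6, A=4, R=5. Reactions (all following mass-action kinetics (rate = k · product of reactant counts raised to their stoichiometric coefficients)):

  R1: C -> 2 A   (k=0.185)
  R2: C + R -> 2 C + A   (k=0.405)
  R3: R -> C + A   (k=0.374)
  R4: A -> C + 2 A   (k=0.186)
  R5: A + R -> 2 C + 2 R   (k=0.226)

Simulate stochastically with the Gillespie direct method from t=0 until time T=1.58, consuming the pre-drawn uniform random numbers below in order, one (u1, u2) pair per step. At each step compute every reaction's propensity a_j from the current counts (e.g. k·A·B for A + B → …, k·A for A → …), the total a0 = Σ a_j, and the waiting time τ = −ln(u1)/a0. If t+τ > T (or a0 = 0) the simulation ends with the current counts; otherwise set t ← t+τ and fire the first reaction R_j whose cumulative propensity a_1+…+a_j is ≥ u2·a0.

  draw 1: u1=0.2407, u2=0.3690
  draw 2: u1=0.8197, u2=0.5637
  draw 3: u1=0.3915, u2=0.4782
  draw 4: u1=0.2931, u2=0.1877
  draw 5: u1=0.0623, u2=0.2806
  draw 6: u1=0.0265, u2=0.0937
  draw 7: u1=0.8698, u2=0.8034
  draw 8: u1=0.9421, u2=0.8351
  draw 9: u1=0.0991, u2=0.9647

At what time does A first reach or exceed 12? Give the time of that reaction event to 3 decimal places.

Threshold first reached at t = 1.525

t=0.000: C=6 A=4 R=5
Draw 1: a1=1.110, a2=12.150, a3=1.870, a4=0.744, a5=4.520, a0=20.394; τ=−ln(0.2407)/20.394=0.070 → t=0.070; u2·a0=0.3690·20.394=7.525; a1=1.110 < 7.525 ≤ a1+a2=13.260 → R2 fires; C=7 A=5 R=4
Draw 2: a1=1.295, a2=11.340, a3=1.496, a4=0.930, a5=4.520, a0=19.581; τ=−ln(0.8197)/19.581=0.010 → t=0.080; u2·a0=0.5637·19.581=11.038; a1=1.295 < 11.038 ≤ a1+a2=12.635 → R2 fires; C=8 A=6 R=3
Draw 3: a1=1.480, a2=9.720, a3=1.122, a4=1.116, a5=4.068, a0=17.506; τ=−ln(0.3915)/17.506=0.054 → t=0.134; u2·a0=0.4782·17.506=8.371; a1=1.480 < 8.371 ≤ a1+a2=11.200 → R2 fires; C=9 A=7 R=2
Draw 4: a1=1.665, a2=7.290, a3=0.748, a4=1.302, a5=3.164, a0=14.169; τ=−ln(0.2931)/14.169=0.087 → t=0.220; u2·a0=0.1877·14.169=2.660; a1=1.665 < 2.660 ≤ a1+a2=8.955 → R2 fires; C=10 A=8 R=1
Draw 5: a1=1.850, a2=4.050, a3=0.374, a4=1.488, a5=1.808, a0=9.570; τ=−ln(0.0623)/9.570=0.290 → t=0.510; u2·a0=0.2806·9.570=2.685; a1=1.850 < 2.685 ≤ a1+a2=5.900 → R2 fires; C=11 A=9 R=0
Draw 6: a1=2.035, a2=0.000, a3=0.000, a4=1.674, a5=0.000, a0=3.709; τ=−ln(0.0265)/3.709=0.979 → t=1.489; u2·a0=0.0937·3.709=0.348 ≤ a1=2.035 → R1 fires; C=10 A=11 R=0
Draw 7: a1=1.850, a2=0.000, a3=0.000, a4=2.046, a5=0.000, a0=3.896; τ=−ln(0.8698)/3.896=0.036 → t=1.525; u2·a0=0.8034·3.896=3.130; a1+…+a3=1.850 < 3.130 ≤ a1+…+a4=3.896 → R4 fires; C=11 A=12 R=0
Draw 8: a1=2.035, a2=0.000, a3=0.000, a4=2.232, a5=0.000, a0=4.267; τ=−ln(0.9421)/4.267=0.014 → t=1.539; u2·a0=0.8351·4.267=3.563; a1+…+a3=2.035 < 3.563 ≤ a1+…+a4=4.267 → R4 fires; C=12 A=13 R=0
Draw 9: a1=2.220, a2=0.000, a3=0.000, a4=2.418, a5=0.000, a0=4.638; τ=−ln(0.0991)/4.638=0.498 → t=2.037 > T=1.58: stop.
A first becomes ≥ 12 when it reaches 12 at the event at t=1.525.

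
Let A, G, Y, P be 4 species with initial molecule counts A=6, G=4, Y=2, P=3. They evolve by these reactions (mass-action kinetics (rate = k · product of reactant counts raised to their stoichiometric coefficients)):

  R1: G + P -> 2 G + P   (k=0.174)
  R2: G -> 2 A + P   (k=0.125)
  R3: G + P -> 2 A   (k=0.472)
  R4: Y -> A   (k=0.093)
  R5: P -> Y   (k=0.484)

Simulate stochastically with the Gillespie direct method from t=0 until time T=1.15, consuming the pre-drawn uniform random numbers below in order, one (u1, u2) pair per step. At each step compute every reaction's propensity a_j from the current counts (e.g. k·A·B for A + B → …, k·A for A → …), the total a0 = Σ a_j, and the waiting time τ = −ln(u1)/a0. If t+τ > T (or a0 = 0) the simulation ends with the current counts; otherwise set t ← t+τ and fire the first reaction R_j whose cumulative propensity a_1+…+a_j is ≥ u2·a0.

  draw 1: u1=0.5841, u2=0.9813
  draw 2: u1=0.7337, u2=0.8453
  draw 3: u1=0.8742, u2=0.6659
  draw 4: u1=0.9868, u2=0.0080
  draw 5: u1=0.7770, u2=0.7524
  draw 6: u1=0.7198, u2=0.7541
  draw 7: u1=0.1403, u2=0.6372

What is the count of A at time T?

t=0.000: A=6 G=4 Y=2 P=3
Draw 1: a1=2.088, a2=0.500, a3=5.664, a4=0.186, a5=1.452, a0=9.890; τ=−ln(0.5841)/9.890=0.054 → t=0.054; u2·a0=0.9813·9.890=9.705; a1+…+a4=8.438 < 9.705 ≤ a1+…+a5=9.890 → R5 fires; A=6 G=4 Y=3 P=2
Draw 2: a1=1.392, a2=0.500, a3=3.776, a4=0.279, a5=0.968, a0=6.915; τ=−ln(0.7337)/6.915=0.045 → t=0.099; u2·a0=0.8453·6.915=5.845; a1+…+a3=5.668 < 5.845 ≤ a1+…+a4=5.947 → R4 fires; A=7 G=4 Y=2 P=2
Draw 3: a1=1.392, a2=0.500, a3=3.776, a4=0.186, a5=0.968, a0=6.822; τ=−ln(0.8742)/6.822=0.020 → t=0.119; u2·a0=0.6659·6.822=4.543; a1+a2=1.892 < 4.543 ≤ a1+…+a3=5.668 → R3 fires; A=9 G=3 Y=2 P=1
Draw 4: a1=0.522, a2=0.375, a3=1.416, a4=0.186, a5=0.484, a0=2.983; τ=−ln(0.9868)/2.983=0.004 → t=0.123; u2·a0=0.0080·2.983=0.024 ≤ a1=0.522 → R1 fires; A=9 G=4 Y=2 P=1
Draw 5: a1=0.696, a2=0.500, a3=1.888, a4=0.186, a5=0.484, a0=3.754; τ=−ln(0.7770)/3.754=0.067 → t=0.191; u2·a0=0.7524·3.754=2.825; a1+a2=1.196 < 2.825 ≤ a1+…+a3=3.084 → R3 fires; A=11 G=3 Y=2 P=0
Draw 6: a1=0.000, a2=0.375, a3=0.000, a4=0.186, a5=0.000, a0=0.561; τ=−ln(0.7198)/0.561=0.586 → t=0.777; u2·a0=0.7541·0.561=0.423; a1+…+a3=0.375 < 0.423 ≤ a1+…+a4=0.561 → R4 fires; A=12 G=3 Y=1 P=0
Draw 7: a1=0.000, a2=0.375, a3=0.000, a4=0.093, a5=0.000, a0=0.468; τ=−ln(0.1403)/0.468=4.197 → t=4.973 > T=1.15: stop.
Read off A at T=1.15: 12

A at T = 12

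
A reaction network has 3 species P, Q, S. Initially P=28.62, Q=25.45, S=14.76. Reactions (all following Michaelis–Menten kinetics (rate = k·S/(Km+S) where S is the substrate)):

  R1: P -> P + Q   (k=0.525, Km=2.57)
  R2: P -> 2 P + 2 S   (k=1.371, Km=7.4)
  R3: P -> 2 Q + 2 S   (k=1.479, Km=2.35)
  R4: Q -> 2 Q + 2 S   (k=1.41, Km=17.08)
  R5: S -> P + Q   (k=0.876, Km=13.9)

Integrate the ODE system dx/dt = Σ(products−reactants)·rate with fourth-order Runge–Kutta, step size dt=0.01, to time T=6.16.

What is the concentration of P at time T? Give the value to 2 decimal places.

RK4 with dt=0.01: 616 steps to T=6.16. Trajectory (selected grid times):
t=0.00: P=28.62 Q=25.45 S=14.76
t=0.68: P=28.76 Q=28.55 S=18.95
t=1.37: P=28.93 Q=31.75 S=23.22
t=2.05: P=29.13 Q=34.96 S=27.45
t=2.74: P=29.35 Q=38.26 S=31.76
t=3.42: P=29.59 Q=41.54 S=36.04
t=4.11: P=29.84 Q=44.91 S=40.40
t=4.79: P=30.10 Q=48.25 S=44.71
t=5.48: P=30.38 Q=51.67 S=49.11
t=6.16: P=30.67 Q=55.06 S=53.46
Read off P at T=6.16: 30.67

P at T = 30.67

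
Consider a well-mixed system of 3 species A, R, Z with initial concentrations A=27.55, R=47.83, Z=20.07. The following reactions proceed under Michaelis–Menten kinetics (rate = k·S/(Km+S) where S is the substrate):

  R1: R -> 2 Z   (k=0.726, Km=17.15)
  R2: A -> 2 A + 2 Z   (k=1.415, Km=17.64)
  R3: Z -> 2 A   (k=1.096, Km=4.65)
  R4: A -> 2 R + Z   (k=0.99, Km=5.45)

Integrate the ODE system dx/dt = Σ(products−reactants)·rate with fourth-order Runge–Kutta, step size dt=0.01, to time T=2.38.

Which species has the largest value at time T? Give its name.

Dominant species at T: R

RK4 with dt=0.01: 238 steps to T=2.38. Trajectory (selected grid times):
t=0.00: A=27.55 R=47.83 Z=20.07
t=0.26: A=28.02 R=48.12 Z=20.78
t=0.53: A=28.52 R=48.42 Z=21.52
t=0.79: A=29.00 R=48.72 Z=22.24
t=1.06: A=29.51 R=49.02 Z=22.99
t=1.32: A=29.99 R=49.32 Z=23.71
t=1.59: A=30.51 R=49.63 Z=24.46
t=1.85: A=31.00 R=49.92 Z=25.19
t=2.12: A=31.52 R=50.23 Z=25.94
t=2.38: A=32.02 R=50.53 Z=26.68
At T=2.38: A=32.02 R=50.53 Z=26.68; the largest is R.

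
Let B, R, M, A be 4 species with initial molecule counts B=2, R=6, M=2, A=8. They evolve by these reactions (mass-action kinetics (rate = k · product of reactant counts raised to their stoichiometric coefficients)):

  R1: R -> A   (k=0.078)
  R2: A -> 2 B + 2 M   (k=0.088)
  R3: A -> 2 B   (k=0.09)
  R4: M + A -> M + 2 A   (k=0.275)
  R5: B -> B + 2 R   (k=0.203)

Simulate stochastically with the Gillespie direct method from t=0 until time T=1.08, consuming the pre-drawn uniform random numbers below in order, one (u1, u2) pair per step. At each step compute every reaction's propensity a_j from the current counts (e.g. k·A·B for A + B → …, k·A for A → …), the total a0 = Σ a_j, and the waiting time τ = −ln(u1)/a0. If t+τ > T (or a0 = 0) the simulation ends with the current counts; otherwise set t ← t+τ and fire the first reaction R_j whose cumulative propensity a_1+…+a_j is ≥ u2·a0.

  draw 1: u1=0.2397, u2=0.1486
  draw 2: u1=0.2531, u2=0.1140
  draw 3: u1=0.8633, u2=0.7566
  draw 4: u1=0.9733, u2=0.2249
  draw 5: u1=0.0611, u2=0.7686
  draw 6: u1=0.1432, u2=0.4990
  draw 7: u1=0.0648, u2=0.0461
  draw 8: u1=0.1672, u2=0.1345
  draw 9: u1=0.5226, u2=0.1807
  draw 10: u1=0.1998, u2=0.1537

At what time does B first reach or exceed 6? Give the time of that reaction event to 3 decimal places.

Threshold first reached at t = 0.348

t=0.000: B=2 R=6 M=2 A=8
Draw 1: a1=0.468, a2=0.704, a3=0.720, a4=4.400, a5=0.406, a0=6.698; τ=−ln(0.2397)/6.698=0.213 → t=0.213; u2·a0=0.1486·6.698=0.995; a1=0.468 < 0.995 ≤ a1+a2=1.172 → R2 fires; B=4 R=6 M=4 A=7
Draw 2: a1=0.468, a2=0.616, a3=0.630, a4=7.700, a5=0.812, a0=10.226; τ=−ln(0.2531)/10.226=0.134 → t=0.348; u2·a0=0.1140·10.226=1.166; a1+a2=1.084 < 1.166 ≤ a1+…+a3=1.714 → R3 fires; B=6 R=6 M=4 A=6
Draw 3: a1=0.468, a2=0.528, a3=0.540, a4=6.600, a5=1.218, a0=9.354; τ=−ln(0.8633)/9.354=0.016 → t=0.363; u2·a0=0.7566·9.354=7.077; a1+…+a3=1.536 < 7.077 ≤ a1+…+a4=8.136 → R4 fires; B=6 R=6 M=4 A=7
Draw 4: a1=0.468, a2=0.616, a3=0.630, a4=7.700, a5=1.218, a0=10.632; τ=−ln(0.9733)/10.632=0.003 → t=0.366; u2·a0=0.2249·10.632=2.391; a1+…+a3=1.714 < 2.391 ≤ a1+…+a4=9.414 → R4 fires; B=6 R=6 M=4 A=8
Draw 5: a1=0.468, a2=0.704, a3=0.720, a4=8.800, a5=1.218, a0=11.910; τ=−ln(0.0611)/11.910=0.235 → t=0.601; u2·a0=0.7686·11.910=9.154; a1+…+a3=1.892 < 9.154 ≤ a1+…+a4=10.692 → R4 fires; B=6 R=6 M=4 A=9
Draw 6: a1=0.468, a2=0.792, a3=0.810, a4=9.900, a5=1.218, a0=13.188; τ=−ln(0.1432)/13.188=0.147 → t=0.748; u2·a0=0.4990·13.188=6.581; a1+…+a3=2.070 < 6.581 ≤ a1+…+a4=11.970 → R4 fires; B=6 R=6 M=4 A=10
Draw 7: a1=0.468, a2=0.880, a3=0.900, a4=11.000, a5=1.218, a0=14.466; τ=−ln(0.0648)/14.466=0.189 → t=0.937; u2·a0=0.0461·14.466=0.667; a1=0.468 < 0.667 ≤ a1+a2=1.348 → R2 fires; B=8 R=6 M=6 A=9
Draw 8: a1=0.468, a2=0.792, a3=0.810, a4=14.850, a5=1.624, a0=18.544; τ=−ln(0.1672)/18.544=0.096 → t=1.034; u2·a0=0.1345·18.544=2.494; a1+…+a3=2.070 < 2.494 ≤ a1+…+a4=16.920 → R4 fires; B=8 R=6 M=6 A=10
Draw 9: a1=0.468, a2=0.880, a3=0.900, a4=16.500, a5=1.624, a0=20.372; τ=−ln(0.5226)/20.372=0.032 → t=1.065; u2·a0=0.1807·20.372=3.681; a1+…+a3=2.248 < 3.681 ≤ a1+…+a4=18.748 → R4 fires; B=8 R=6 M=6 A=11
Draw 10: a1=0.468, a2=0.968, a3=0.990, a4=18.150, a5=1.624, a0=22.200; τ=−ln(0.1998)/22.200=0.073 → t=1.138 > T=1.08: stop.
B first becomes ≥ 6 when it reaches 6 at the event at t=0.348.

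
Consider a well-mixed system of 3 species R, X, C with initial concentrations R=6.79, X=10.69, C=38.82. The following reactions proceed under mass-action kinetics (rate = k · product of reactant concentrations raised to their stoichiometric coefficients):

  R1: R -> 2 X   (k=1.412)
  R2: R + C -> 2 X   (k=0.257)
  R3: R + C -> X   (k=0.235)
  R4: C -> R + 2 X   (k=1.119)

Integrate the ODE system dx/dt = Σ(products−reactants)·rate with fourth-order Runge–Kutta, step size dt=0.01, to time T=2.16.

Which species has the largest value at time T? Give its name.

RK4 with dt=0.01: 216 steps to T=2.16. Trajectory (selected grid times):
t=0.00: R=6.79 X=10.69 C=38.82
t=0.24: R=2.16 X=44.40 C=20.42
t=0.48: R=1.93 X=60.19 C=12.29
t=0.72: R=1.78 X=69.91 C=7.55
t=0.96: R=1.61 X=76.13 C=4.72
t=1.20: R=1.43 X=80.25 C=3.02
t=1.44: R=1.25 X=83.06 C=1.97
t=1.68: R=1.07 X=85.05 C=1.31
t=1.92: R=0.90 X=86.50 C=0.89
t=2.16: R=0.75 X=87.57 C=0.62
At T=2.16: R=0.75 X=87.57 C=0.62; the largest is X.

Dominant species at T: X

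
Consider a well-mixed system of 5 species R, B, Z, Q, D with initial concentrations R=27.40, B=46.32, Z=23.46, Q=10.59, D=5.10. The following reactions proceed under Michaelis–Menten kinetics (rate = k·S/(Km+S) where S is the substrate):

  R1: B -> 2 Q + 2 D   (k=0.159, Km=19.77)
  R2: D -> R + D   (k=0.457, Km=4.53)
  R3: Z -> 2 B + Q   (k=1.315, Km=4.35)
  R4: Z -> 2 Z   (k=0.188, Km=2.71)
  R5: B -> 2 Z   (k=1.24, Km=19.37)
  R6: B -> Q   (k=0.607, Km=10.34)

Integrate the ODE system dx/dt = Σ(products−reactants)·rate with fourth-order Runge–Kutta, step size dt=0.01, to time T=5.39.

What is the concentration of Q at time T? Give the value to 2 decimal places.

RK4 with dt=0.01: 539 steps to T=5.39. Trajectory (selected grid times):
t=0.00: R=27.40 B=46.32 Z=23.46 Q=10.59 D=5.10
t=0.60: R=27.55 B=46.76 Z=23.95 Q=11.69 D=5.23
t=1.20: R=27.69 B=47.21 Z=24.43 Q=12.79 D=5.37
t=1.80: R=27.84 B=47.65 Z=24.92 Q=13.89 D=5.50
t=2.40: R=27.99 B=48.10 Z=25.41 Q=15.00 D=5.64
t=2.99: R=28.15 B=48.55 Z=25.89 Q=16.09 D=5.77
t=3.59: R=28.30 B=49.00 Z=26.38 Q=17.21 D=5.91
t=4.19: R=28.46 B=49.45 Z=26.87 Q=18.32 D=6.04
t=4.79: R=28.61 B=49.91 Z=27.37 Q=19.44 D=6.18
t=5.39: R=28.77 B=50.36 Z=27.86 Q=20.56 D=6.32
Read off Q at T=5.39: 20.56

Q at T = 20.56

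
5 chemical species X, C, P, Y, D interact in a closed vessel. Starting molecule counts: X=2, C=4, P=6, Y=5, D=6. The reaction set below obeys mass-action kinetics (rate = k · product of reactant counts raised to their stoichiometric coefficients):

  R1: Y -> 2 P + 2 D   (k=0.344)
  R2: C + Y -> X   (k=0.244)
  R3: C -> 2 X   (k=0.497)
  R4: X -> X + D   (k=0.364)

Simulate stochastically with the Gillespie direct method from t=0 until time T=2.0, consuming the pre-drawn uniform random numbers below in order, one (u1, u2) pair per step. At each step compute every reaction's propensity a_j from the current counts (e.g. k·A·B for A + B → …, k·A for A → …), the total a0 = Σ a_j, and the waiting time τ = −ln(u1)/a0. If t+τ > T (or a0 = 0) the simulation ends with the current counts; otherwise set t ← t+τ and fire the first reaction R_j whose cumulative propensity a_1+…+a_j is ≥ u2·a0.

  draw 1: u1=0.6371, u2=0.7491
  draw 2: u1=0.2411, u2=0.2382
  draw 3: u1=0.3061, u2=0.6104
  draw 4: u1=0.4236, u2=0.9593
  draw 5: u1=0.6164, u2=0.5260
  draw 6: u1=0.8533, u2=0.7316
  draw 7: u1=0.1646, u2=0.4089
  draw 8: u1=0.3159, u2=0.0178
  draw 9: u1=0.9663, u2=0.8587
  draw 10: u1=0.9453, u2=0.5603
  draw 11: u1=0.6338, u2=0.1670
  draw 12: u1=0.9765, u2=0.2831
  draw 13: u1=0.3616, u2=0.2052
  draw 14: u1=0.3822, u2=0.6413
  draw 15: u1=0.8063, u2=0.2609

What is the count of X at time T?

X at T = 9

t=0.000: X=2 C=4 P=6 Y=5 D=6
Draw 1: a1=1.720, a2=4.880, a3=1.988, a4=0.728, a0=9.316; τ=−ln(0.6371)/9.316=0.048 → t=0.048; u2·a0=0.7491·9.316=6.979; a1+a2=6.600 < 6.979 ≤ a1+…+a3=8.588 → R3 fires; X=4 C=3 P=6 Y=5 D=6
Draw 2: a1=1.720, a2=3.660, a3=1.491, a4=1.456, a0=8.327; τ=−ln(0.2411)/8.327=0.171 → t=0.219; u2·a0=0.2382·8.327=1.983; a1=1.720 < 1.983 ≤ a1+a2=5.380 → R2 fires; X=5 C=2 P=6 Y=4 D=6
Draw 3: a1=1.376, a2=1.952, a3=0.994, a4=1.820, a0=6.142; τ=−ln(0.3061)/6.142=0.193 → t=0.412; u2·a0=0.6104·6.142=3.749; a1+a2=3.328 < 3.749 ≤ a1+…+a3=4.322 → R3 fires; X=7 C=1 P=6 Y=4 D=6
Draw 4: a1=1.376, a2=0.976, a3=0.497, a4=2.548, a0=5.397; τ=−ln(0.4236)/5.397=0.159 → t=0.571; u2·a0=0.9593·5.397=5.177; a1+…+a3=2.849 < 5.177 ≤ a1+…+a4=5.397 → R4 fires; X=7 C=1 P=6 Y=4 D=7
Draw 5: a1=1.376, a2=0.976, a3=0.497, a4=2.548, a0=5.397; τ=−ln(0.6164)/5.397=0.090 → t=0.661; u2·a0=0.5260·5.397=2.839; a1+a2=2.352 < 2.839 ≤ a1+…+a3=2.849 → R3 fires; X=9 C=0 P=6 Y=4 D=7
Draw 6: a1=1.376, a2=0.000, a3=0.000, a4=3.276, a0=4.652; τ=−ln(0.8533)/4.652=0.034 → t=0.695; u2·a0=0.7316·4.652=3.403; a1+…+a3=1.376 < 3.403 ≤ a1+…+a4=4.652 → R4 fires; X=9 C=0 P=6 Y=4 D=8
Draw 7: a1=1.376, a2=0.000, a3=0.000, a4=3.276, a0=4.652; τ=−ln(0.1646)/4.652=0.388 → t=1.083; u2·a0=0.4089·4.652=1.902; a1+…+a3=1.376 < 1.902 ≤ a1+…+a4=4.652 → R4 fires; X=9 C=0 P=6 Y=4 D=9
Draw 8: a1=1.376, a2=0.000, a3=0.000, a4=3.276, a0=4.652; τ=−ln(0.3159)/4.652=0.248 → t=1.330; u2·a0=0.0178·4.652=0.083 ≤ a1=1.376 → R1 fires; X=9 C=0 P=8 Y=3 D=11
Draw 9: a1=1.032, a2=0.000, a3=0.000, a4=3.276, a0=4.308; τ=−ln(0.9663)/4.308=0.008 → t=1.338; u2·a0=0.8587·4.308=3.699; a1+…+a3=1.032 < 3.699 ≤ a1+…+a4=4.308 → R4 fires; X=9 C=0 P=8 Y=3 D=12
Draw 10: a1=1.032, a2=0.000, a3=0.000, a4=3.276, a0=4.308; τ=−ln(0.9453)/4.308=0.013 → t=1.351; u2·a0=0.5603·4.308=2.414; a1+…+a3=1.032 < 2.414 ≤ a1+…+a4=4.308 → R4 fires; X=9 C=0 P=8 Y=3 D=13
Draw 11: a1=1.032, a2=0.000, a3=0.000, a4=3.276, a0=4.308; τ=−ln(0.6338)/4.308=0.106 → t=1.457; u2·a0=0.1670·4.308=0.719 ≤ a1=1.032 → R1 fires; X=9 C=0 P=10 Y=2 D=15
Draw 12: a1=0.688, a2=0.000, a3=0.000, a4=3.276, a0=3.964; τ=−ln(0.9765)/3.964=0.006 → t=1.463; u2·a0=0.2831·3.964=1.122; a1+…+a3=0.688 < 1.122 ≤ a1+…+a4=3.964 → R4 fires; X=9 C=0 P=10 Y=2 D=16
Draw 13: a1=0.688, a2=0.000, a3=0.000, a4=3.276, a0=3.964; τ=−ln(0.3616)/3.964=0.257 → t=1.720; u2·a0=0.2052·3.964=0.813; a1+…+a3=0.688 < 0.813 ≤ a1+…+a4=3.964 → R4 fires; X=9 C=0 P=10 Y=2 D=17
Draw 14: a1=0.688, a2=0.000, a3=0.000, a4=3.276, a0=3.964; τ=−ln(0.3822)/3.964=0.243 → t=1.963; u2·a0=0.6413·3.964=2.542; a1+…+a3=0.688 < 2.542 ≤ a1+…+a4=3.964 → R4 fires; X=9 C=0 P=10 Y=2 D=18
Draw 15: a1=0.688, a2=0.000, a3=0.000, a4=3.276, a0=3.964; τ=−ln(0.8063)/3.964=0.054 → t=2.017 > T=2.0: stop.
Read off X at T=2.0: 9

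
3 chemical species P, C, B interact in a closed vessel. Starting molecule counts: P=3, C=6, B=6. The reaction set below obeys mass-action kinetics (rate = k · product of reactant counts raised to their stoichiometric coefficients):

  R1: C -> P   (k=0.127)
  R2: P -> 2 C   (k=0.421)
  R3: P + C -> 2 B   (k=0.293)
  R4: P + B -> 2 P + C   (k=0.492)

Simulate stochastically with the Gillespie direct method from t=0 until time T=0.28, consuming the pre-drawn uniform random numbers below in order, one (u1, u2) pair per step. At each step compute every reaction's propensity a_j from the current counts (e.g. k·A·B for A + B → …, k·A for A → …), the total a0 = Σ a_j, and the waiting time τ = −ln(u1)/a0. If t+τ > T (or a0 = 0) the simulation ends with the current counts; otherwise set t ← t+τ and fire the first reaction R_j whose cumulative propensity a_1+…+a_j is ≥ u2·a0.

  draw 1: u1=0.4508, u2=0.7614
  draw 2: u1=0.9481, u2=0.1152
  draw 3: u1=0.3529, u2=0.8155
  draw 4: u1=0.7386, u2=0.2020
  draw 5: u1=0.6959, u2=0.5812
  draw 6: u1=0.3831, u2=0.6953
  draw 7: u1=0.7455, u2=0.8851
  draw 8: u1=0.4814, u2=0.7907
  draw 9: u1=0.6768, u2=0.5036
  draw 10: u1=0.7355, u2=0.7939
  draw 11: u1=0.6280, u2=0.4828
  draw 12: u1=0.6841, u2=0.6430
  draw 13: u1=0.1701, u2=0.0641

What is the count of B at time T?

t=0.000: P=3 C=6 B=6
Draw 1: a1=0.762, a2=1.263, a3=5.274, a4=8.856, a0=16.155; τ=−ln(0.4508)/16.155=0.049 → t=0.049; u2·a0=0.7614·16.155=12.300; a1+…+a3=7.299 < 12.300 ≤ a1+…+a4=16.155 → R4 fires; P=4 C=7 B=5
Draw 2: a1=0.889, a2=1.684, a3=8.204, a4=9.840, a0=20.617; τ=−ln(0.9481)/20.617=0.003 → t=0.052; u2·a0=0.1152·20.617=2.375; a1=0.889 < 2.375 ≤ a1+a2=2.573 → R2 fires; P=3 C=9 B=5
Draw 3: a1=1.143, a2=1.263, a3=7.911, a4=7.380, a0=17.697; τ=−ln(0.3529)/17.697=0.059 → t=0.111; u2·a0=0.8155·17.697=14.432; a1+…+a3=10.317 < 14.432 ≤ a1+…+a4=17.697 → R4 fires; P=4 C=10 B=4
Draw 4: a1=1.270, a2=1.684, a3=11.720, a4=7.872, a0=22.546; τ=−ln(0.7386)/22.546=0.013 → t=0.124; u2·a0=0.2020·22.546=4.554; a1+a2=2.954 < 4.554 ≤ a1+…+a3=14.674 → R3 fires; P=3 C=9 B=6
Draw 5: a1=1.143, a2=1.263, a3=7.911, a4=8.856, a0=19.173; τ=−ln(0.6959)/19.173=0.019 → t=0.143; u2·a0=0.5812·19.173=11.143; a1+…+a3=10.317 < 11.143 ≤ a1+…+a4=19.173 → R4 fires; P=4 C=10 B=5
Draw 6: a1=1.270, a2=1.684, a3=11.720, a4=9.840, a0=24.514; τ=−ln(0.3831)/24.514=0.039 → t=0.182; u2·a0=0.6953·24.514=17.045; a1+…+a3=14.674 < 17.045 ≤ a1+…+a4=24.514 → R4 fires; P=5 C=11 B=4
Draw 7: a1=1.397, a2=2.105, a3=16.115, a4=9.840, a0=29.457; τ=−ln(0.7455)/29.457=0.010 → t=0.192; u2·a0=0.8851·29.457=26.072; a1+…+a3=19.617 < 26.072 ≤ a1+…+a4=29.457 → R4 fires; P=6 C=12 B=3
Draw 8: a1=1.524, a2=2.526, a3=21.096, a4=8.856, a0=34.002; τ=−ln(0.4814)/34.002=0.022 → t=0.214; u2·a0=0.7907·34.002=26.885; a1+…+a3=25.146 < 26.885 ≤ a1+…+a4=34.002 → R4 fires; P=7 C=13 B=2
Draw 9: a1=1.651, a2=2.947, a3=26.663, a4=6.888, a0=38.149; τ=−ln(0.6768)/38.149=0.010 → t=0.224; u2·a0=0.5036·38.149=19.212; a1+a2=4.598 < 19.212 ≤ a1+…+a3=31.261 → R3 fires; P=6 C=12 B=4
Draw 10: a1=1.524, a2=2.526, a3=21.096, a4=11.808, a0=36.954; τ=−ln(0.7355)/36.954=0.008 → t=0.232; u2·a0=0.7939·36.954=29.338; a1+…+a3=25.146 < 29.338 ≤ a1+…+a4=36.954 → R4 fires; P=7 C=13 B=3
Draw 11: a1=1.651, a2=2.947, a3=26.663, a4=10.332, a0=41.593; τ=−ln(0.6280)/41.593=0.011 → t=0.243; u2·a0=0.4828·41.593=20.081; a1+a2=4.598 < 20.081 ≤ a1+…+a3=31.261 → R3 fires; P=6 C=12 B=5
Draw 12: a1=1.524, a2=2.526, a3=21.096, a4=14.760, a0=39.906; τ=−ln(0.6841)/39.906=0.010 → t=0.253; u2·a0=0.6430·39.906=25.660; a1+…+a3=25.146 < 25.660 ≤ a1+…+a4=39.906 → R4 fires; P=7 C=13 B=4
Draw 13: a1=1.651, a2=2.947, a3=26.663, a4=13.776, a0=45.037; τ=−ln(0.1701)/45.037=0.039 → t=0.292 > T=0.28: stop.
Read off B at T=0.28: 4

B at T = 4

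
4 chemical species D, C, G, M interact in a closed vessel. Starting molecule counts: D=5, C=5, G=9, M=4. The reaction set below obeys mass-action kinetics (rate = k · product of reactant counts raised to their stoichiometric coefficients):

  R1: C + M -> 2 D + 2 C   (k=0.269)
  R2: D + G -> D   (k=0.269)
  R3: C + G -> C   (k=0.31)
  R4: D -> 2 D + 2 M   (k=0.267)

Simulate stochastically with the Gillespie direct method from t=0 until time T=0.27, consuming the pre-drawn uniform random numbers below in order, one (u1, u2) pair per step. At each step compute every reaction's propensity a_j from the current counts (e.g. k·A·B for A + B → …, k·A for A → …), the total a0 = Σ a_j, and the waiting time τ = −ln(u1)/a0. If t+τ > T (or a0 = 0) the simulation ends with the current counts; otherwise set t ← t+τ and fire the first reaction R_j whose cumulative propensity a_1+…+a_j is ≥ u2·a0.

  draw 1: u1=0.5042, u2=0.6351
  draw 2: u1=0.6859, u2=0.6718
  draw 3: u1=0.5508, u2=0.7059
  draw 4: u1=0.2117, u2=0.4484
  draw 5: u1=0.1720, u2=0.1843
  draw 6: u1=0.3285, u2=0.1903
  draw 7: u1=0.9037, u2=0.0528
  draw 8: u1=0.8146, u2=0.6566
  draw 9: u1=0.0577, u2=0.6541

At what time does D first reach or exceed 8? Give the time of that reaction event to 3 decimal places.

Threshold first reached at t = 0.247

t=0.000: D=5 C=5 G=9 M=4
Draw 1: a1=5.380, a2=12.105, a3=13.950, a4=1.335, a0=32.770; τ=−ln(0.5042)/32.770=0.021 → t=0.021; u2·a0=0.6351·32.770=20.812; a1+a2=17.485 < 20.812 ≤ a1+…+a3=31.435 → R3 fires; D=5 C=5 G=8 M=4
Draw 2: a1=5.380, a2=10.760, a3=12.400, a4=1.335, a0=29.875; τ=−ln(0.6859)/29.875=0.013 → t=0.034; u2·a0=0.6718·29.875=20.070; a1+a2=16.140 < 20.070 ≤ a1+…+a3=28.540 → R3 fires; D=5 C=5 G=7 M=4
Draw 3: a1=5.380, a2=9.415, a3=10.850, a4=1.335, a0=26.980; τ=−ln(0.5508)/26.980=0.022 → t=0.056; u2·a0=0.7059·26.980=19.045; a1+a2=14.795 < 19.045 ≤ a1+…+a3=25.645 → R3 fires; D=5 C=5 G=6 M=4
Draw 4: a1=5.380, a2=8.070, a3=9.300, a4=1.335, a0=24.085; τ=−ln(0.2117)/24.085=0.064 → t=0.120; u2·a0=0.4484·24.085=10.800; a1=5.380 < 10.800 ≤ a1+a2=13.450 → R2 fires; D=5 C=5 G=5 M=4
Draw 5: a1=5.380, a2=6.725, a3=7.750, a4=1.335, a0=21.190; τ=−ln(0.1720)/21.190=0.083 → t=0.203; u2·a0=0.1843·21.190=3.905 ≤ a1=5.380 → R1 fires; D=7 C=6 G=5 M=3
Draw 6: a1=4.842, a2=9.415, a3=9.300, a4=1.869, a0=25.426; τ=−ln(0.3285)/25.426=0.044 → t=0.247; u2·a0=0.1903·25.426=4.839 ≤ a1=4.842 → R1 fires; D=9 C=7 G=5 M=2
Draw 7: a1=3.766, a2=12.105, a3=10.850, a4=2.403, a0=29.124; τ=−ln(0.9037)/29.124=0.003 → t=0.250; u2·a0=0.0528·29.124=1.538 ≤ a1=3.766 → R1 fires; D=11 C=8 G=5 M=1
Draw 8: a1=2.152, a2=14.795, a3=12.400, a4=2.937, a0=32.284; τ=−ln(0.8146)/32.284=0.006 → t=0.257; u2·a0=0.6566·32.284=21.198; a1+a2=16.947 < 21.198 ≤ a1+…+a3=29.347 → R3 fires; D=11 C=8 G=4 M=1
Draw 9: a1=2.152, a2=11.836, a3=9.920, a4=2.937, a0=26.845; τ=−ln(0.0577)/26.845=0.106 → t=0.363 > T=0.27: stop.
D first becomes ≥ 8 when it reaches 9 at the event at t=0.247.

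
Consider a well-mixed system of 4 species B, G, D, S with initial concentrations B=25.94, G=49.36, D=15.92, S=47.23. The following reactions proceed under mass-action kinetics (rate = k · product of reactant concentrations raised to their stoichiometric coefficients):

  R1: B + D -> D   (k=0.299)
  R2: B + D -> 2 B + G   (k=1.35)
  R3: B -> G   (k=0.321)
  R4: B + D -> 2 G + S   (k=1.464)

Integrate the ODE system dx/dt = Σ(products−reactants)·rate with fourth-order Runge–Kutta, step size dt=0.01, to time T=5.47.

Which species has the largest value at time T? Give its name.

Dominant species at T: G

RK4 with dt=0.01: 547 steps to T=5.47. Trajectory (selected grid times):
t=0.00: B=25.94 G=49.36 D=15.92 S=47.23
t=0.61: B=19.40 G=77.77 D=0.00 S=55.51
t=1.22: B=15.95 G=81.22 D=0.00 S=55.51
t=1.82: B=13.15 G=84.01 D=0.00 S=55.51
t=2.43: B=10.81 G=86.35 D=0.00 S=55.51
t=3.04: B=8.89 G=88.27 D=0.00 S=55.51
t=3.65: B=7.31 G=89.86 D=0.00 S=55.51
t=4.25: B=6.03 G=91.14 D=0.00 S=55.51
t=4.86: B=4.96 G=92.21 D=0.00 S=55.51
t=5.47: B=4.08 G=93.09 D=0.00 S=55.51
At T=5.47: B=4.08 G=93.09 D=0.00 S=55.51; the largest is G.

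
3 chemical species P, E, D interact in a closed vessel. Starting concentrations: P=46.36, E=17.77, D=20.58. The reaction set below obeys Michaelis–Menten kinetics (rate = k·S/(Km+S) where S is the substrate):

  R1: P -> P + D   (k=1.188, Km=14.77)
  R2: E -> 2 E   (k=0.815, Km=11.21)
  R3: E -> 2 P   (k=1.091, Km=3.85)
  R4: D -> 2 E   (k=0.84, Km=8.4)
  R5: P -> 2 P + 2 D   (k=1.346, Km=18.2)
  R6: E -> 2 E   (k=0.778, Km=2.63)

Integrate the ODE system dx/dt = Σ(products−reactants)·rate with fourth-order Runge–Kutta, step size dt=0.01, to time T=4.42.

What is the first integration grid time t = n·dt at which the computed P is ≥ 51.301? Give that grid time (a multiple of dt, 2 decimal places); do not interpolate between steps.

RK4 with dt=0.01: 442 steps to T=4.42. Trajectory (selected grid times):
t=0.00: P=46.36 E=17.77 D=20.58
t=0.49: P=47.72 E=18.50 D=21.68
t=0.98: P=49.08 E=19.24 D=22.79
t=1.47: P=50.46 E=19.98 D=23.90
t=1.76: P=51.28 E=20.43 D=24.56
t=1.77: P=51.31 E=20.45 D=24.58
t=1.96: P=51.85 E=20.74 D=25.02
t=2.46: P=53.27 E=21.53 D=26.16
t=2.95: P=54.67 E=22.30 D=27.29
t=3.44: P=56.08 E=23.09 D=28.43
t=3.93: P=57.50 E=23.88 D=29.57
t=4.42: P=58.93 E=24.68 D=30.72
P(1.76)=51.280 < 51.301 but P(1.77)=51.309 ≥ 51.301, so the first grid time is t=1.77.

Threshold first reached at t = 1.77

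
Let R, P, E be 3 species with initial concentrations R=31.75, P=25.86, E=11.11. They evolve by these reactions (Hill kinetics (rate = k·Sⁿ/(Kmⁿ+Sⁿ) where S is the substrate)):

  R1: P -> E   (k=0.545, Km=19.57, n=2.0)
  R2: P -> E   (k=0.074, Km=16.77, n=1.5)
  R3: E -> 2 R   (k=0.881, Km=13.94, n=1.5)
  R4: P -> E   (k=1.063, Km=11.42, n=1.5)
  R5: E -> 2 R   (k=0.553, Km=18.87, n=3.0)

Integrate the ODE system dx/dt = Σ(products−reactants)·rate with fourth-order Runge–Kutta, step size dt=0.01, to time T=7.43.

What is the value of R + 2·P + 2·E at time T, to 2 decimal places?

Value at T = 105.69

Check how each reaction changes W = R + 2·P + 2·E (weight of products minus weight of reactants):
R1: P -> E: (2·1) − (2·1) = 2 − 2 = 0
R2: P -> E: (2·1) − (2·1) = 2 − 2 = 0
R3: E -> 2 R: (1·2) − (2·1) = 2 − 2 = 0
R4: P -> E: (2·1) − (2·1) = 2 − 2 = 0
R5: E -> 2 R: (1·2) − (2·1) = 2 − 2 = 0
Every reaction leaves W unchanged, so W is conserved and no simulation is needed: W(T) = W(0) = 31.75 + 2·25.86 + 2·11.11 = 105.69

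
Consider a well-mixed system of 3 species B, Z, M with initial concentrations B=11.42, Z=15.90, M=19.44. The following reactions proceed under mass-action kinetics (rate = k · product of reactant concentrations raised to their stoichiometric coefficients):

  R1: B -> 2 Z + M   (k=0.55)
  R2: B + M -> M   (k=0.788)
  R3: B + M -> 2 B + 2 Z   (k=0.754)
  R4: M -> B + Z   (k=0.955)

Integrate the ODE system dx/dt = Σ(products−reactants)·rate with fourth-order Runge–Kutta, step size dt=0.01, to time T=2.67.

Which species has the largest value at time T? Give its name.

RK4 with dt=0.01: 267 steps to T=2.67. Trajectory (selected grid times):
t=0.00: B=11.42 Z=15.90 M=19.44
t=0.30: B=10.72 Z=56.76 M=1.76
t=0.59: B=9.31 Z=64.88 M=0.74
t=0.89: B=8.02 Z=70.58 M=0.65
t=1.19: B=6.92 Z=75.36 M=0.62
t=1.48: B=6.02 Z=79.34 M=0.61
t=1.78: B=5.23 Z=82.90 M=0.60
t=2.08: B=4.57 Z=85.99 M=0.58
t=2.37: B=4.02 Z=88.59 M=0.57
t=2.67: B=3.53 Z=90.95 M=0.55
At T=2.67: B=3.53 Z=90.95 M=0.55; the largest is Z.

Dominant species at T: Z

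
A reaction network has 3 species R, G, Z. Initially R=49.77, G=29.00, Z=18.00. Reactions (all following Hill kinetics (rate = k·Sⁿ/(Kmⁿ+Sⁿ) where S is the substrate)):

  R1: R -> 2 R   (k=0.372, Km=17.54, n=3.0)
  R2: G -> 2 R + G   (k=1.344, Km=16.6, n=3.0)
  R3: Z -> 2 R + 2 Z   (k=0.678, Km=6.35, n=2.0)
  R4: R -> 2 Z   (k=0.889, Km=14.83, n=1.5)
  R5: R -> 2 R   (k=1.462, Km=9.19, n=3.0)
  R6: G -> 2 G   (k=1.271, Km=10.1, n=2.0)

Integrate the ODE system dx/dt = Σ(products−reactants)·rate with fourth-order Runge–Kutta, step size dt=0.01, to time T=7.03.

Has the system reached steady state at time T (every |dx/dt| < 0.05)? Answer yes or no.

Steady state at T: no

RK4 with dt=0.01: 703 steps to T=7.03. Trajectory (selected grid times):
t=0.00: R=49.77 G=29.00 Z=18.00
t=0.78: R=53.31 G=29.89 Z=19.68
t=1.56: R=56.88 G=30.78 Z=21.38
t=2.34: R=60.49 G=31.68 Z=23.09
t=3.12: R=64.12 G=32.58 Z=24.83
t=3.91: R=67.82 G=33.50 Z=26.61
t=4.69: R=71.49 G=34.41 Z=28.37
t=5.47: R=75.18 G=35.32 Z=30.15
t=6.25: R=78.89 G=36.24 Z=31.93
t=7.03: R=82.61 G=37.16 Z=33.73
Rates at T: R1=0.3685, R2=1.2340, R3=0.6548, R4=0.8262, R5=1.4600, R6=1.1836
dx/dt at T (Σ net stoichiometry × rate): R=+4.7799, G=+1.1836, Z=+2.3071
Largest |dx/dt| is |+4.7799| (R) ≥ 0.05 → not steady.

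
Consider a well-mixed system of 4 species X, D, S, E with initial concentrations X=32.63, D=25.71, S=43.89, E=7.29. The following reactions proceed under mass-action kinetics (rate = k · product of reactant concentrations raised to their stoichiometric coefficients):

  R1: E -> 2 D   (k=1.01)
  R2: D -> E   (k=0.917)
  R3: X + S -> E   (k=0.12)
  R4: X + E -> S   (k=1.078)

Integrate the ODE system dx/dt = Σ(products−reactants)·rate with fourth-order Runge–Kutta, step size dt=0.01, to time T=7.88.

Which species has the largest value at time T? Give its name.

RK4 with dt=0.01: 788 steps to T=7.88. Trajectory (selected grid times):
t=0.00: X=32.63 D=25.71 S=43.89 E=7.29
t=0.88: X=0.00 D=23.89 S=47.86 E=13.69
t=1.75: X=0.00 D=32.01 S=47.86 E=20.60
t=2.63: X=0.00 D=45.22 S=47.86 E=29.41
t=3.50: X=0.00 D=63.91 S=47.86 E=41.61
t=4.38: X=0.00 D=90.74 S=47.86 E=59.08
t=5.25: X=0.00 D=128.31 S=47.86 E=83.55
t=6.13: X=0.00 D=182.18 S=47.86 E=118.62
t=7.00: X=0.00 D=257.62 S=47.86 E=167.75
t=7.88: X=0.00 D=365.77 S=47.86 E=238.16
At T=7.88: X=0.00 D=365.77 S=47.86 E=238.16; the largest is D.

Dominant species at T: D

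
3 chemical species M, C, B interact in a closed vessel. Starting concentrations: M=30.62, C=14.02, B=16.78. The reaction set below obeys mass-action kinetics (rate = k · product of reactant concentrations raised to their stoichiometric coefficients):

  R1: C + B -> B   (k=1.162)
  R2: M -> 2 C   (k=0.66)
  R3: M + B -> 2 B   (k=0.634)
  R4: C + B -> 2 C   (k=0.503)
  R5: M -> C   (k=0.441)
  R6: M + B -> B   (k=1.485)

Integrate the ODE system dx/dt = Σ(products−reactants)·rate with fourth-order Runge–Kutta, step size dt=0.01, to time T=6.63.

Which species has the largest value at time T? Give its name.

RK4 with dt=0.01: 663 steps to T=6.63. Trajectory (selected grid times):
t=0.00: M=30.62 C=14.02 B=16.78
t=0.74: M=0.00 C=0.01 B=13.98
t=1.47: M=0.00 C=0.00 B=13.97
t=2.21: M=0.00 C=0.00 B=13.97
t=2.95: M=0.00 C=0.00 B=13.97
t=3.68: M=0.00 C=0.00 B=13.97
t=4.42: M=0.00 C=0.00 B=13.97
t=5.16: M=0.00 C=0.00 B=13.97
t=5.89: M=0.00 C=0.00 B=13.97
t=6.63: M=0.00 C=0.00 B=13.97
At T=6.63: M=0.00 C=0.00 B=13.97; the largest is B.

Dominant species at T: B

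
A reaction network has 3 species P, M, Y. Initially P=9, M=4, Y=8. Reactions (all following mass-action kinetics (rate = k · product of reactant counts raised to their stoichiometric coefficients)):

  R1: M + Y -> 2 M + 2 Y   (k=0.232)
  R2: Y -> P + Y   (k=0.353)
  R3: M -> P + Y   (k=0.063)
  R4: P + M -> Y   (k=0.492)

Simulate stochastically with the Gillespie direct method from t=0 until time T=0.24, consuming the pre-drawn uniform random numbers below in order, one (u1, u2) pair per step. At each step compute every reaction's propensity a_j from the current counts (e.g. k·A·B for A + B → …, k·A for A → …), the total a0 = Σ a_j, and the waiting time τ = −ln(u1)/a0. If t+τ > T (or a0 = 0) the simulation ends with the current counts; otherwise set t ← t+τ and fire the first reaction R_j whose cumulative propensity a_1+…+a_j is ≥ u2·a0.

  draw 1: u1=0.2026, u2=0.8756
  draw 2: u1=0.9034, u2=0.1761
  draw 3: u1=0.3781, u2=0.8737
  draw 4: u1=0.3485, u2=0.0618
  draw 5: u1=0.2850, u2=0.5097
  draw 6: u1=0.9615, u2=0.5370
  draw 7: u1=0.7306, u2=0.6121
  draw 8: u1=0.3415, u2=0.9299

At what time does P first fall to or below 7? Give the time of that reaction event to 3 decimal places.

Threshold first reached at t = 0.095

t=0.000: P=9 M=4 Y=8
Draw 1: a1=7.424, a2=2.824, a3=0.252, a4=17.712, a0=28.212; τ=−ln(0.2026)/28.212=0.057 → t=0.057; u2·a0=0.8756·28.212=24.702; a1+…+a3=10.500 < 24.702 ≤ a1+…+a4=28.212 → R4 fires; P=8 M=3 Y=9
Draw 2: a1=6.264, a2=3.177, a3=0.189, a4=11.808, a0=21.438; τ=−ln(0.9034)/21.438=0.005 → t=0.061; u2·a0=0.1761·21.438=3.775 ≤ a1=6.264 → R1 fires; P=8 M=4 Y=10
Draw 3: a1=9.280, a2=3.530, a3=0.252, a4=15.744, a0=28.806; τ=−ln(0.3781)/28.806=0.034 → t=0.095; u2·a0=0.8737·28.806=25.168; a1+…+a3=13.062 < 25.168 ≤ a1+…+a4=28.806 → R4 fires; P=7 M=3 Y=11
Draw 4: a1=7.656, a2=3.883, a3=0.189, a4=10.332, a0=22.060; τ=−ln(0.3485)/22.060=0.048 → t=0.143; u2·a0=0.0618·22.060=1.363 ≤ a1=7.656 → R1 fires; P=7 M=4 Y=12
Draw 5: a1=11.136, a2=4.236, a3=0.252, a4=13.776, a0=29.400; τ=−ln(0.2850)/29.400=0.043 → t=0.186; u2·a0=0.5097·29.400=14.985; a1=11.136 < 14.985 ≤ a1+a2=15.372 → R2 fires; P=8 M=4 Y=12
Draw 6: a1=11.136, a2=4.236, a3=0.252, a4=15.744, a0=31.368; τ=−ln(0.9615)/31.368=0.001 → t=0.187; u2·a0=0.5370·31.368=16.845; a1+…+a3=15.624 < 16.845 ≤ a1+…+a4=31.368 → R4 fires; P=7 M=3 Y=13
Draw 7: a1=9.048, a2=4.589, a3=0.189, a4=10.332, a0=24.158; τ=−ln(0.7306)/24.158=0.013 → t=0.200; u2·a0=0.6121·24.158=14.787; a1+…+a3=13.826 < 14.787 ≤ a1+…+a4=24.158 → R4 fires; P=6 M=2 Y=14
Draw 8: a1=6.496, a2=4.942, a3=0.126, a4=5.904, a0=17.468; τ=−ln(0.3415)/17.468=0.062 → t=0.261 > T=0.24: stop.
P first becomes ≤ 7 when it reaches 7 at the event at t=0.095.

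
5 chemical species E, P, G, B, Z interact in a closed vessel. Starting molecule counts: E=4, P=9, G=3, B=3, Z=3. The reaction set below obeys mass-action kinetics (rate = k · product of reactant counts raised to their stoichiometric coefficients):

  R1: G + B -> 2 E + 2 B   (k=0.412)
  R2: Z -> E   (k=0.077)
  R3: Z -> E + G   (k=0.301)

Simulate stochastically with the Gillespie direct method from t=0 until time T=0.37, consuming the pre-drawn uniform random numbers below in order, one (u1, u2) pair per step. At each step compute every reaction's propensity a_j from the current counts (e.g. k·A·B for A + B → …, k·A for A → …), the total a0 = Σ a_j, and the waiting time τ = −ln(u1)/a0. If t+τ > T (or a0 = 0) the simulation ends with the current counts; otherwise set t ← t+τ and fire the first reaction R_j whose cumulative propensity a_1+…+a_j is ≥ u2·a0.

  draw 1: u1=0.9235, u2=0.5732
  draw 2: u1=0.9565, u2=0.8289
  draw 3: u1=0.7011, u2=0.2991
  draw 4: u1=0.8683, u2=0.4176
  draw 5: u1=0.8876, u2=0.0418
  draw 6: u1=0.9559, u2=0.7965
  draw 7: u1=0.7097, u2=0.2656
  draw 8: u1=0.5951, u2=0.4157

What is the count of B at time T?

t=0.000: E=4 P=9 G=3 B=3 Z=3
Draw 1: a1=3.708, a2=0.231, a3=0.903, a0=4.842; τ=−ln(0.9235)/4.842=0.016 → t=0.016; u2·a0=0.5732·4.842=2.775 ≤ a1=3.708 → R1 fires; E=6 P=9 G=2 B=4 Z=3
Draw 2: a1=3.296, a2=0.231, a3=0.903, a0=4.430; τ=−ln(0.9565)/4.430=0.010 → t=0.026; u2·a0=0.8289·4.430=3.672; a1+a2=3.527 < 3.672 ≤ a1+…+a3=4.430 → R3 fires; E=7 P=9 G=3 B=4 Z=2
Draw 3: a1=4.944, a2=0.154, a3=0.602, a0=5.700; τ=−ln(0.7011)/5.700=0.062 → t=0.089; u2·a0=0.2991·5.700=1.705 ≤ a1=4.944 → R1 fires; E=9 P=9 G=2 B=5 Z=2
Draw 4: a1=4.120, a2=0.154, a3=0.602, a0=4.876; τ=−ln(0.8683)/4.876=0.029 → t=0.118; u2·a0=0.4176·4.876=2.036 ≤ a1=4.120 → R1 fires; E=11 P=9 G=1 B=6 Z=2
Draw 5: a1=2.472, a2=0.154, a3=0.602, a0=3.228; τ=−ln(0.8876)/3.228=0.037 → t=0.155; u2·a0=0.0418·3.228=0.135 ≤ a1=2.472 → R1 fires; E=13 P=9 G=0 B=7 Z=2
Draw 6: a1=0.000, a2=0.154, a3=0.602, a0=0.756; τ=−ln(0.9559)/0.756=0.060 → t=0.214; u2·a0=0.7965·0.756=0.602; a1+a2=0.154 < 0.602 ≤ a1+…+a3=0.756 → R3 fires; E=14 P=9 G=1 B=7 Z=1
Draw 7: a1=2.884, a2=0.077, a3=0.301, a0=3.262; τ=−ln(0.7097)/3.262=0.105 → t=0.319; u2·a0=0.2656·3.262=0.866 ≤ a1=2.884 → R1 fires; E=16 P=9 G=0 B=8 Z=1
Draw 8: a1=0.000, a2=0.077, a3=0.301, a0=0.378; τ=−ln(0.5951)/0.378=1.373 → t=1.693 > T=0.37: stop.
Read off B at T=0.37: 8

B at T = 8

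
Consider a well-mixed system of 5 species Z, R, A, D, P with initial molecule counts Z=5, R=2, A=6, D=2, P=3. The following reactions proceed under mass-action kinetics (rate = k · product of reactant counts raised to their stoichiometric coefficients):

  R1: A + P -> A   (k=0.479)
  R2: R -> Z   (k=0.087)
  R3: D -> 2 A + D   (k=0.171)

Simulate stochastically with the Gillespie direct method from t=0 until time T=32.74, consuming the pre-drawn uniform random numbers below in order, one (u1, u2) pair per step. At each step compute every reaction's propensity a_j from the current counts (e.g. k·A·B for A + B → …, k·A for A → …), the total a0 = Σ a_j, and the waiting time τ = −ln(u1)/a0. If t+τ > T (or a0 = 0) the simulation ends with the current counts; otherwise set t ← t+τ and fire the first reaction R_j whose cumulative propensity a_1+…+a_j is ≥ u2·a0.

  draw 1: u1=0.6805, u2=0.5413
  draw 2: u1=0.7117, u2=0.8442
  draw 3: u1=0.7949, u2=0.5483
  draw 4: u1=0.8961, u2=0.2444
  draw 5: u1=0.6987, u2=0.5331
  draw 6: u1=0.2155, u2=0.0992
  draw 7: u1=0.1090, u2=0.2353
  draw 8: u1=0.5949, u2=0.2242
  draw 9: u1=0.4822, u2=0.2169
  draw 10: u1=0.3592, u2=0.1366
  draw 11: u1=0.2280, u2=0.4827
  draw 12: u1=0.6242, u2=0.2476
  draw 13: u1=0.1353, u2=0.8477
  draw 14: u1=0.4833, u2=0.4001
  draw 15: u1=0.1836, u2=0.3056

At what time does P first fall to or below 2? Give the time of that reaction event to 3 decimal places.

t=0.000: Z=5 R=2 A=6 D=2 P=3
Draw 1: a1=8.622, a2=0.174, a3=0.342, a0=9.138; τ=−ln(0.6805)/9.138=0.042 → t=0.042; u2·a0=0.5413·9.138=4.946 ≤ a1=8.622 → R1 fires; Z=5 R=2 A=6 D=2 P=2
Draw 2: a1=5.748, a2=0.174, a3=0.342, a0=6.264; τ=−ln(0.7117)/6.264=0.054 → t=0.096; u2·a0=0.8442·6.264=5.288 ≤ a1=5.748 → R1 fires; Z=5 R=2 A=6 D=2 P=1
Draw 3: a1=2.874, a2=0.174, a3=0.342, a0=3.390; τ=−ln(0.7949)/3.390=0.068 → t=0.164; u2·a0=0.5483·3.390=1.859 ≤ a1=2.874 → R1 fires; Z=5 R=2 A=6 D=2 P=0
Draw 4: a1=0.000, a2=0.174, a3=0.342, a0=0.516; τ=−ln(0.8961)/0.516=0.213 → t=0.377; u2·a0=0.2444·0.516=0.126; a1=0.000 < 0.126 ≤ a1+a2=0.174 → R2 fires; Z=6 R=1 A=6 D=2 P=0
Draw 5: a1=0.000, a2=0.087, a3=0.342, a0=0.429; τ=−ln(0.6987)/0.429=0.836 → t=1.212; u2·a0=0.5331·0.429=0.229; a1+a2=0.087 < 0.229 ≤ a1+…+a3=0.429 → R3 fires; Z=6 R=1 A=8 D=2 P=0
Draw 6: a1=0.000, a2=0.087, a3=0.342, a0=0.429; τ=−ln(0.2155)/0.429=3.578 → t=4.790; u2·a0=0.0992·0.429=0.043; a1=0.000 < 0.043 ≤ a1+a2=0.087 → R2 fires; Z=7 R=0 A=8 D=2 P=0
Draw 7: a1=0.000, a2=0.000, a3=0.342, a0=0.342; τ=−ln(0.1090)/0.342=6.481 → t=11.271; u2·a0=0.2353·0.342=0.080; a1+a2=0.000 < 0.080 ≤ a1+…+a3=0.342 → R3 fires; Z=7 R=0 A=10 D=2 P=0
Draw 8: a1=0.000, a2=0.000, a3=0.342, a0=0.342; τ=−ln(0.5949)/0.342=1.519 → t=12.789; u2·a0=0.2242·0.342=0.077; a1+a2=0.000 < 0.077 ≤ a1+…+a3=0.342 → R3 fires; Z=7 R=0 A=12 D=2 P=0
Draw 9: a1=0.000, a2=0.000, a3=0.342, a0=0.342; τ=−ln(0.4822)/0.342=2.133 → t=14.922; u2·a0=0.2169·0.342=0.074; a1+a2=0.000 < 0.074 ≤ a1+…+a3=0.342 → R3 fires; Z=7 R=0 A=14 D=2 P=0
Draw 10: a1=0.000, a2=0.000, a3=0.342, a0=0.342; τ=−ln(0.3592)/0.342=2.994 → t=17.916; u2·a0=0.1366·0.342=0.047; a1+a2=0.000 < 0.047 ≤ a1+…+a3=0.342 → R3 fires; Z=7 R=0 A=16 D=2 P=0
Draw 11: a1=0.000, a2=0.000, a3=0.342, a0=0.342; τ=−ln(0.2280)/0.342=4.323 → t=22.239; u2·a0=0.4827·0.342=0.165; a1+a2=0.000 < 0.165 ≤ a1+…+a3=0.342 → R3 fires; Z=7 R=0 A=18 D=2 P=0
Draw 12: a1=0.000, a2=0.000, a3=0.342, a0=0.342; τ=−ln(0.6242)/0.342=1.378 → t=23.617; u2·a0=0.2476·0.342=0.085; a1+a2=0.000 < 0.085 ≤ a1+…+a3=0.342 → R3 fires; Z=7 R=0 A=20 D=2 P=0
Draw 13: a1=0.000, a2=0.000, a3=0.342, a0=0.342; τ=−ln(0.1353)/0.342=5.849 → t=29.466; u2·a0=0.8477·0.342=0.290; a1+a2=0.000 < 0.290 ≤ a1+…+a3=0.342 → R3 fires; Z=7 R=0 A=22 D=2 P=0
Draw 14: a1=0.000, a2=0.000, a3=0.342, a0=0.342; τ=−ln(0.4833)/0.342=2.126 → t=31.592; u2·a0=0.4001·0.342=0.137; a1+a2=0.000 < 0.137 ≤ a1+…+a3=0.342 → R3 fires; Z=7 R=0 A=24 D=2 P=0
Draw 15: a1=0.000, a2=0.000, a3=0.342, a0=0.342; τ=−ln(0.1836)/0.342=4.956 → t=36.548 > T=32.74: stop.
P first becomes ≤ 2 when it reaches 2 at the event at t=0.042.

Threshold first reached at t = 0.042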